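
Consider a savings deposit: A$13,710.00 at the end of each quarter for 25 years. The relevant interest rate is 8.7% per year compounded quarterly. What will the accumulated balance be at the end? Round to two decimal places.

This is an ordinary annuity: 100 deposits of A$13,710.00 at the end of each quarter.
Periodic rate r = 0.087/4 per quarter; n is counted in quarters.
FV = PMT × [((1+r)^n − 1)/r] = 13,710 × [(1+r)^100 − 1] / r = A$4,790,198.65

A$4,790,198.65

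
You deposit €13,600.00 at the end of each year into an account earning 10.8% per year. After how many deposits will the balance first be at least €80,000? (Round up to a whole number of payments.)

5 payments

Periodic rate r = 0.108 per year.
Ordinary annuity FV: 80,000 = 13,600 × [((1+r)^n − 1)/r].
(1+r)^n = 1 + 80,000 × r / 13,600, so n = ln(1 + 80,000·r/13,600) / ln(1+r) = 4.80.
Round up to a whole number of payments: n = 5.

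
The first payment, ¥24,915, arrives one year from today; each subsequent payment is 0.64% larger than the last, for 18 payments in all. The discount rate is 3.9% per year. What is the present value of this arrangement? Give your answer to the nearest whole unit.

Periodic rate r = 0.039 per year.
Growing ordinary annuity: PV = PMT₁ × [1 − ((1+g)/(1+r))^n] / (r − g) = 24,915 × [1 − ((1+0.0064)/(1+r))^18] / (r − 0.0064) = ¥333,703.

¥333,703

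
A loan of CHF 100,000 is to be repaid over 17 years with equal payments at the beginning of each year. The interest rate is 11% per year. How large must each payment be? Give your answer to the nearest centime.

CHF 11,934.37

Level annuity due; solve PV = PMT × [(1 − (1+r)^−n)/r] × (1+r) for PMT.
Periodic rate r = 0.11 per year.
With n = 17: PMT = 100,000 / ([(1 − (1+r)^−n)/r] × (1+r)) = CHF 11,934.37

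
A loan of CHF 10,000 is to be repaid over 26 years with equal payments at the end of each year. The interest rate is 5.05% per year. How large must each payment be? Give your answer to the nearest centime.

CHF 699.23

Level ordinary annuity; solve PV = PMT × [(1 − (1+r)^−n)/r] for PMT.
Periodic rate r = 0.0505 per year.
With n = 26: PMT = 10,000 / ([(1 − (1+r)^−n)/r]) = CHF 699.23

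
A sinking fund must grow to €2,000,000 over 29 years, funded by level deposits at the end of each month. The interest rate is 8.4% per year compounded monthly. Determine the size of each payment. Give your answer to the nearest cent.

€1,355.19

Level ordinary annuity; solve FV = PMT × [((1+r)^n − 1)/r] for PMT.
Periodic rate r = 0.084/12 per month; n is counted in months.
With n = 348: PMT = 2,000,000 / ([((1+r)^n − 1)/r]) = €1,355.19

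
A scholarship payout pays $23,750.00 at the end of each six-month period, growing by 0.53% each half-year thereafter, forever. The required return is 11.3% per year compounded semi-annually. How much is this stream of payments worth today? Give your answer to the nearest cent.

Periodic rate r = 0.113/2 per half-year.
Growing perpetuity (Gordon): PV = PMT₁ / (r − g) = 23,750 / (r − 0.0053) = $463,867.19.

$463,867.19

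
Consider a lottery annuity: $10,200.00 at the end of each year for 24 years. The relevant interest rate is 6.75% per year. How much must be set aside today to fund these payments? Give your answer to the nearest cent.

This is an ordinary annuity: 24 payments of $10,200.00 at the end of each year.
Periodic rate r = 0.0675 per year.
PV = PMT × [(1 − (1+r)^−n)/r] = 10,200 × [1 − (1+r)^−24] / r = $119,599.75

$119,599.75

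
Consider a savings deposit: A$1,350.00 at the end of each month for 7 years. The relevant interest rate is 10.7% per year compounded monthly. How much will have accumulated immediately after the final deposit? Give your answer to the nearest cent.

This is an ordinary annuity: 84 deposits of A$1,350.00 at the end of each month.
Periodic rate r = 0.107/12 per month; n is counted in months.
FV = PMT × [((1+r)^n − 1)/r] = 1,350 × [(1+r)^84 − 1] / r = A$167,734.38

A$167,734.38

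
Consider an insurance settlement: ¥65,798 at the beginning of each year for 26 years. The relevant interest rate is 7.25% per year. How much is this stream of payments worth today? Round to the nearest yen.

¥815,617

This is an annuity due: 26 payments of ¥65,798 at the beginning of each year.
Periodic rate r = 0.0725 per year.
PV = PMT × [(1 − (1+r)^−n)/r] × (1+r) = 65,798 × [1 − (1+r)^−26] / r × (1+r) = ¥815,617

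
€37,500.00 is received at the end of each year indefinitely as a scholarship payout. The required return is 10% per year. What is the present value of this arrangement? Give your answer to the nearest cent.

€375,000.00

Periodic rate r = 0.1 per year.
Level perpetuity: PV = PMT / r = 37,500 / (0.1) = €375,000.00.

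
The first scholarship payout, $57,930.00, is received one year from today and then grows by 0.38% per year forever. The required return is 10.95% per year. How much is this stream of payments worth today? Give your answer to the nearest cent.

Periodic rate r = 0.1095 per year.
Growing perpetuity (Gordon): PV = PMT₁ / (r − g) = 57,930 / (r − 0.0038) = $548,060.55.

$548,060.55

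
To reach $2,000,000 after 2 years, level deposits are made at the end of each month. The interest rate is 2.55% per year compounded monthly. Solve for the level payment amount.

$81,314.89

Level ordinary annuity; solve FV = PMT × [((1+r)^n − 1)/r] for PMT.
Periodic rate r = 0.0255/12 per month; n is counted in months.
With n = 24: PMT = 2,000,000 / ([((1+r)^n − 1)/r]) = $81,314.89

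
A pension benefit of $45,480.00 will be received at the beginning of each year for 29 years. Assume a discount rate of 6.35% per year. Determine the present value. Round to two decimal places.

This is an annuity due: 29 payments of $45,480.00 at the beginning of each year.
Periodic rate r = 0.0635 per year.
PV = PMT × [(1 − (1+r)^−n)/r] × (1+r) = 45,480 × [1 − (1+r)^−29] / r × (1+r) = $633,939.89

$633,939.89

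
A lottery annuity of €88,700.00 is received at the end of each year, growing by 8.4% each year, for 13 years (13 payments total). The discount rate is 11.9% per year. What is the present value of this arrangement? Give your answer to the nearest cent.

Periodic rate r = 0.119 per year.
Growing ordinary annuity: PV = PMT₁ × [1 − ((1+g)/(1+r))^n] / (r − g) = 88,700 × [1 − ((1+0.084)/(1+r))^13] / (r − 0.084) = €857,625.27.

€857,625.27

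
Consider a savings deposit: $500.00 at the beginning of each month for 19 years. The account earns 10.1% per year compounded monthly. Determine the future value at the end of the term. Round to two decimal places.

$345,036.49

This is an annuity due: 228 deposits of $500.00 at the beginning of each month.
Periodic rate r = 0.101/12 per month; n is counted in months.
FV = PMT × [((1+r)^n − 1)/r] × (1+r) = 500 × [(1+r)^228 − 1] / r × (1+r) = $345,036.49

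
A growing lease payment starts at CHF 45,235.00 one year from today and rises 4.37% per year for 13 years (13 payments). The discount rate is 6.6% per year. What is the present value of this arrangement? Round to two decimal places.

Periodic rate r = 0.066 per year.
Growing ordinary annuity: PV = PMT₁ × [1 − ((1+g)/(1+r))^n] / (r − g) = 45,235 × [1 − ((1+0.0437)/(1+r))^13] / (r − 0.0437) = CHF 487,449.37.

CHF 487,449.37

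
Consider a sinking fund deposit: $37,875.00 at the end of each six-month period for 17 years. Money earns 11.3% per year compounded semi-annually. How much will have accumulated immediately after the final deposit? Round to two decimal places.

This is an ordinary annuity: 34 deposits of $37,875.00 at the end of each six-month period.
Periodic rate r = 0.113/2 per half-year; n is counted in half-years.
FV = PMT × [((1+r)^n − 1)/r] = 37,875 × [(1+r)^34 − 1] / r = $3,673,420.21

$3,673,420.21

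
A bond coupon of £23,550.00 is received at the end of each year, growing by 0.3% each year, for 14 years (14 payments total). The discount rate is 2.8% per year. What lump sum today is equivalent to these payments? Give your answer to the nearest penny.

£274,639.71

Periodic rate r = 0.028 per year.
Growing ordinary annuity: PV = PMT₁ × [1 − ((1+g)/(1+r))^n] / (r − g) = 23,550 × [1 − ((1+0.003)/(1+r))^14] / (r − 0.003) = £274,639.71.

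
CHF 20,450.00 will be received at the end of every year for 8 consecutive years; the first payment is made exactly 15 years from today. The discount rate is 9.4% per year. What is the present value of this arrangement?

CHF 31,704.76

Ordinary annuity of 8 payments, first payment at period 15.
Periodic rate r = 0.094 per year.
The ordinary-annuity PV formula values the stream one period before the first payment (period 14); discount that back 14 periods:
PV₀ = 20,450 × [1 − (1+r)^−8] / r × (1+r)^−14 = CHF 31,704.76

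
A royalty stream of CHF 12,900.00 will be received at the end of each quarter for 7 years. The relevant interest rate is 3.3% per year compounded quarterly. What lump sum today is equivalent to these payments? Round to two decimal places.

CHF 321,339.75

This is an ordinary annuity: 28 payments of CHF 12,900.00 at the end of each quarter.
Periodic rate r = 0.033/4 per quarter; n is counted in quarters.
PV = PMT × [(1 − (1+r)^−n)/r] = 12,900 × [1 − (1+r)^−28] / r = CHF 321,339.75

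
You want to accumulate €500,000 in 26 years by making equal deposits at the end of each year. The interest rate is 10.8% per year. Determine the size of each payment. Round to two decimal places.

€4,033.13

Level ordinary annuity; solve FV = PMT × [((1+r)^n − 1)/r] for PMT.
Periodic rate r = 0.108 per year.
With n = 26: PMT = 500,000 / ([((1+r)^n − 1)/r]) = €4,033.13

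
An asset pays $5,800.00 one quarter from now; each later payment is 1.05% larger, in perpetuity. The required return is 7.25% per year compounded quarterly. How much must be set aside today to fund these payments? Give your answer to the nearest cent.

Periodic rate r = 0.0725/4 per quarter.
Growing perpetuity (Gordon): PV = PMT₁ / (r − g) = 5,800 / (r − 0.0105) = $760,655.74.

$760,655.74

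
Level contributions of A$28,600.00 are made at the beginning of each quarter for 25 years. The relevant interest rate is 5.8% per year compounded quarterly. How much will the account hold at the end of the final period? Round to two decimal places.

This is an annuity due: 100 deposits of A$28,600.00 at the beginning of each quarter.
Periodic rate r = 0.058/4 per quarter; n is counted in quarters.
FV = PMT × [((1+r)^n − 1)/r] × (1+r) = 28,600 × [(1+r)^100 − 1] / r × (1+r) = A$6,441,178.09

A$6,441,178.09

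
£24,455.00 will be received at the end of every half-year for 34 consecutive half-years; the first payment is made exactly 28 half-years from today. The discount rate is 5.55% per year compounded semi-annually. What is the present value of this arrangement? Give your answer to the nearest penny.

Ordinary annuity of 34 payments, first payment at period 28.
Periodic rate r = 0.0555/2 per half-year; n is counted in half-years.
The ordinary-annuity PV formula values the stream one period before the first payment (period 27); discount that back 27 periods:
PV₀ = 24,455 × [1 − (1+r)^−34] / r × (1+r)^−27 = £254,918.28

£254,918.28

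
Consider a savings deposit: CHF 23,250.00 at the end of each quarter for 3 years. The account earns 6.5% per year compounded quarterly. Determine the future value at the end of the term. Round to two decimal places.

This is an ordinary annuity: 12 deposits of CHF 23,250.00 at the end of each quarter.
Periodic rate r = 0.065/4 per quarter; n is counted in quarters.
FV = PMT × [((1+r)^n − 1)/r] = 23,250 × [(1+r)^12 − 1] / r = CHF 305,337.00

CHF 305,337.00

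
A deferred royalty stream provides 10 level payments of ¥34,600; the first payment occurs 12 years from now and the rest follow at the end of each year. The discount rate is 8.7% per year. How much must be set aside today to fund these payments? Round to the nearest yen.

¥89,884

Ordinary annuity of 10 payments, first payment at period 12.
Periodic rate r = 0.087 per year.
The ordinary-annuity PV formula values the stream one period before the first payment (period 11); discount that back 11 periods:
PV₀ = 34,600 × [1 − (1+r)^−10] / r × (1+r)^−11 = ¥89,884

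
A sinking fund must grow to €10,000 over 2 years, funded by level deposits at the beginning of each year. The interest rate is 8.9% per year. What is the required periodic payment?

€4,395.76

Level annuity due; solve FV = PMT × [((1+r)^n − 1)/r] × (1+r) for PMT.
Periodic rate r = 0.089 per year.
With n = 2: PMT = 10,000 / ([((1+r)^n − 1)/r] × (1+r)) = €4,395.76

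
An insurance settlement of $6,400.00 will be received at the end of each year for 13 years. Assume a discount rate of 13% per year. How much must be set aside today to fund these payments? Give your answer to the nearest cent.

This is an ordinary annuity: 13 payments of $6,400.00 at the end of each year.
Periodic rate r = 0.13 per year.
PV = PMT × [(1 − (1+r)^−n)/r] = 6,400 × [1 − (1+r)^−13] / r = $39,179.59

$39,179.59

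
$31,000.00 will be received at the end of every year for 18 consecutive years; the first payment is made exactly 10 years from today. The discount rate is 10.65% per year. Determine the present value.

$98,133.45

Ordinary annuity of 18 payments, first payment at period 10.
Periodic rate r = 0.1065 per year.
The ordinary-annuity PV formula values the stream one period before the first payment (period 9); discount that back 9 periods:
PV₀ = 31,000 × [1 − (1+r)^−18] / r × (1+r)^−9 = $98,133.45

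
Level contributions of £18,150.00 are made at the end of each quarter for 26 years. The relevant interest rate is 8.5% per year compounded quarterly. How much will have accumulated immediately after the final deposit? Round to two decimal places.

This is an ordinary annuity: 104 deposits of £18,150.00 at the end of each quarter.
Periodic rate r = 0.085/4 per quarter; n is counted in quarters.
FV = PMT × [((1+r)^n − 1)/r] = 18,150 × [(1+r)^104 − 1] / r = £6,753,574.45

£6,753,574.45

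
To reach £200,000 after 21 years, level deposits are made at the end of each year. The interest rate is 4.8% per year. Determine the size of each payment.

£5,725.80

Level ordinary annuity; solve FV = PMT × [((1+r)^n − 1)/r] for PMT.
Periodic rate r = 0.048 per year.
With n = 21: PMT = 200,000 / ([((1+r)^n − 1)/r]) = £5,725.80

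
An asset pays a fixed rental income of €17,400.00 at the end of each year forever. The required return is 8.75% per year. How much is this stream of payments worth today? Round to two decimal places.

€198,857.14

Periodic rate r = 0.0875 per year.
Level perpetuity: PV = PMT / r = 17,400 / (0.0875) = €198,857.14.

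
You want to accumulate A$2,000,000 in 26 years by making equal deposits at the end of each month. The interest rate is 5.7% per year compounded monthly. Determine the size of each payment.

Level ordinary annuity; solve FV = PMT × [((1+r)^n − 1)/r] for PMT.
Periodic rate r = 0.057/12 per month; n is counted in months.
With n = 312: PMT = 2,000,000 / ([((1+r)^n − 1)/r]) = A$2,805.40

A$2,805.40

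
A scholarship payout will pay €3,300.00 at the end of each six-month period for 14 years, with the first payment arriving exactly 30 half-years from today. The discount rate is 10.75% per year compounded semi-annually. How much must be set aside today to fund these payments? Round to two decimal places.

Ordinary annuity of 28 payments, first payment at period 30.
Periodic rate r = 0.1075/2 per half-year; n is counted in half-years.
The ordinary-annuity PV formula values the stream one period before the first payment (period 29); discount that back 29 periods:
PV₀ = 3,300 × [1 − (1+r)^−28] / r × (1+r)^−29 = €10,345.49

€10,345.49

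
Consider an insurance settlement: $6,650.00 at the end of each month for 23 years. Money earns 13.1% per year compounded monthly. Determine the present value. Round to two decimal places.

This is an ordinary annuity: 276 payments of $6,650.00 at the end of each month.
Periodic rate r = 0.131/12 per month; n is counted in months.
PV = PMT × [(1 − (1+r)^−n)/r] = 6,650 × [1 − (1+r)^−276] / r = $578,730.92

$578,730.92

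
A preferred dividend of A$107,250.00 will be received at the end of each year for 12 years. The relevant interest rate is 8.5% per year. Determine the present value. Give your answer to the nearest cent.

This is an ordinary annuity: 12 payments of A$107,250.00 at the end of each year.
Periodic rate r = 0.085 per year.
PV = PMT × [(1 − (1+r)^−n)/r] = 107,250 × [1 − (1+r)^−12] / r = A$787,717.58

A$787,717.58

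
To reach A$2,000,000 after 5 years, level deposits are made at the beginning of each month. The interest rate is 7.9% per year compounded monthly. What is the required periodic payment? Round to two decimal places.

Level annuity due; solve FV = PMT × [((1+r)^n − 1)/r] × (1+r) for PMT.
Periodic rate r = 0.079/12 per month; n is counted in months.
With n = 60: PMT = 2,000,000 / ([((1+r)^n − 1)/r] × (1+r)) = A$27,111.99

A$27,111.99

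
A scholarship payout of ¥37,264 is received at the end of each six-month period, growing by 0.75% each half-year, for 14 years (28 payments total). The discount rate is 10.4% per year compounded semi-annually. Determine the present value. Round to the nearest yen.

Periodic rate r = 0.104/2 per half-year; n is counted in half-years.
Growing ordinary annuity: PV = PMT₁ × [1 − ((1+g)/(1+r))^n] / (r − g) = 37,264 × [1 − ((1+0.0075)/(1+r))^28] / (r − 0.0075) = ¥587,733.

¥587,733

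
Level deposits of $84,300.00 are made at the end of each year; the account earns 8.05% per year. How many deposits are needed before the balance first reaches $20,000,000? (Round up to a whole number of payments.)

39 payments

Periodic rate r = 0.0805 per year.
Ordinary annuity FV: 20,000,000 = 84,300 × [((1+r)^n − 1)/r].
(1+r)^n = 1 + 20,000,000 × r / 84,300, so n = ln(1 + 20,000,000·r/84,300) / ln(1+r) = 38.76.
Round up to a whole number of payments: n = 39.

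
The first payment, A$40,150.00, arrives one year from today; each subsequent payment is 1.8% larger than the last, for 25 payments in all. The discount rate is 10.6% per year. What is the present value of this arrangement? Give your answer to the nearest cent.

A$398,835.82

Periodic rate r = 0.106 per year.
Growing ordinary annuity: PV = PMT₁ × [1 − ((1+g)/(1+r))^n] / (r − g) = 40,150 × [1 − ((1+0.018)/(1+r))^25] / (r − 0.018) = A$398,835.82.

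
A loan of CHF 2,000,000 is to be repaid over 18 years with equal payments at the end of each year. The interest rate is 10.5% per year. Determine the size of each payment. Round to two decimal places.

CHF 251,726.04

Level ordinary annuity; solve PV = PMT × [(1 − (1+r)^−n)/r] for PMT.
Periodic rate r = 0.105 per year.
With n = 18: PMT = 2,000,000 / ([(1 − (1+r)^−n)/r]) = CHF 251,726.04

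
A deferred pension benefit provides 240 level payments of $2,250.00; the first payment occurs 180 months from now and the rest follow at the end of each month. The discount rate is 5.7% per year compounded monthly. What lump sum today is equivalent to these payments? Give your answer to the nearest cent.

$137,776.93

Ordinary annuity of 240 payments, first payment at period 180.
Periodic rate r = 0.057/12 per month; n is counted in months.
The ordinary-annuity PV formula values the stream one period before the first payment (period 179); discount that back 179 periods:
PV₀ = 2,250 × [1 − (1+r)^−240] / r × (1+r)^−179 = $137,776.93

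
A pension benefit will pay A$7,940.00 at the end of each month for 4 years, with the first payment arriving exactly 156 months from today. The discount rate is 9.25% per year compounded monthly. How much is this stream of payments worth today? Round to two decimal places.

A$96,585.21

Ordinary annuity of 48 payments, first payment at period 156.
Periodic rate r = 0.0925/12 per month; n is counted in months.
The ordinary-annuity PV formula values the stream one period before the first payment (period 155); discount that back 155 periods:
PV₀ = 7,940 × [1 − (1+r)^−48] / r × (1+r)^−155 = A$96,585.21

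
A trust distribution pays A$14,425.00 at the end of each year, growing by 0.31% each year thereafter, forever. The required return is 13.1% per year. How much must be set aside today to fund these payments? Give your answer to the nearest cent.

Periodic rate r = 0.131 per year.
Growing perpetuity (Gordon): PV = PMT₁ / (r − g) = 14,425 / (r − 0.0031) = A$112,783.42.

A$112,783.42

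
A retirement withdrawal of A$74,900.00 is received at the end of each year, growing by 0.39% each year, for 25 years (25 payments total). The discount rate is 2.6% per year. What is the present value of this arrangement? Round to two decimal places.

A$1,422,762.84

Periodic rate r = 0.026 per year.
Growing ordinary annuity: PV = PMT₁ × [1 − ((1+g)/(1+r))^n] / (r − g) = 74,900 × [1 − ((1+0.0039)/(1+r))^25] / (r − 0.0039) = A$1,422,762.84.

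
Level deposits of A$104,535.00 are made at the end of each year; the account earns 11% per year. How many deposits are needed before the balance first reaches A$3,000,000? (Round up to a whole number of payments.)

Periodic rate r = 0.11 per year.
Ordinary annuity FV: 3,000,000 = 104,535 × [((1+r)^n − 1)/r].
(1+r)^n = 1 + 3,000,000 × r / 104,535, so n = ln(1 + 3,000,000·r/104,535) / ln(1+r) = 13.65.
Round up to a whole number of payments: n = 14.

14 payments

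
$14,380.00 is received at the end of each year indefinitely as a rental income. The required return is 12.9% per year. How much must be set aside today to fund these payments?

$111,472.87

Periodic rate r = 0.129 per year.
Level perpetuity: PV = PMT / r = 14,380 / (0.129) = $111,472.87.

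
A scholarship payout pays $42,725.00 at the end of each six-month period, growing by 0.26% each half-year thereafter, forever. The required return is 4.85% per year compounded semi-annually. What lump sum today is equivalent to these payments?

Periodic rate r = 0.0485/2 per half-year.
Growing perpetuity (Gordon): PV = PMT₁ / (r − g) = 42,725 / (r − 0.0026) = $1,973,441.11.

$1,973,441.11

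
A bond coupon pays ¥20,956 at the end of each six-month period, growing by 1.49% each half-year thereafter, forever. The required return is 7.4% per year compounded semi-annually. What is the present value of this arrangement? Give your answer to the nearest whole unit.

Periodic rate r = 0.074/2 per half-year.
Growing perpetuity (Gordon): PV = PMT₁ / (r − g) = 20,956 / (r − 0.0149) = ¥948,235.

¥948,235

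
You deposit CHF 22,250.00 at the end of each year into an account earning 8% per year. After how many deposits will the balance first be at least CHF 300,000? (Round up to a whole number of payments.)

Periodic rate r = 0.08 per year.
Ordinary annuity FV: 300,000 = 22,250 × [((1+r)^n − 1)/r].
(1+r)^n = 1 + 300,000 × r / 22,250, so n = ln(1 + 300,000·r/22,250) / ln(1+r) = 9.51.
Round up to a whole number of payments: n = 10.

10 payments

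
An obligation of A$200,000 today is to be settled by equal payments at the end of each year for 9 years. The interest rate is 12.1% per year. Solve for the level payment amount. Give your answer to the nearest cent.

A$37,678.57

Level ordinary annuity; solve PV = PMT × [(1 − (1+r)^−n)/r] for PMT.
Periodic rate r = 0.121 per year.
With n = 9: PMT = 200,000 / ([(1 − (1+r)^−n)/r]) = A$37,678.57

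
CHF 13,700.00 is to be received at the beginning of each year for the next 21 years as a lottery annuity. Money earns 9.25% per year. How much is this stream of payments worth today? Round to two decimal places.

CHF 136,564.59

This is an annuity due: 21 payments of CHF 13,700.00 at the beginning of each year.
Periodic rate r = 0.0925 per year.
PV = PMT × [(1 − (1+r)^−n)/r] × (1+r) = 13,700 × [1 − (1+r)^−21] / r × (1+r) = CHF 136,564.59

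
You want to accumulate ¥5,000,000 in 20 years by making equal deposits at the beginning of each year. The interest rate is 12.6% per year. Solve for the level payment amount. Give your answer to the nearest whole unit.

¥57,478

Level annuity due; solve FV = PMT × [((1+r)^n − 1)/r] × (1+r) for PMT.
Periodic rate r = 0.126 per year.
With n = 20: PMT = 5,000,000 / ([((1+r)^n − 1)/r] × (1+r)) = ¥57,478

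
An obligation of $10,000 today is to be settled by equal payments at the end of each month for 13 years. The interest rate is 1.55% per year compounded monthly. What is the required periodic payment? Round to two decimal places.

Level ordinary annuity; solve PV = PMT × [(1 − (1+r)^−n)/r] for PMT.
Periodic rate r = 0.0155/12 per month; n is counted in months.
With n = 156: PMT = 10,000 / ([(1 − (1+r)^−n)/r]) = $70.82

$70.82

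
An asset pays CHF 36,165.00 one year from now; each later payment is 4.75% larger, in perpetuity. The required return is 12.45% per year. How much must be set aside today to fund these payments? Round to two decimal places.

CHF 469,675.32

Periodic rate r = 0.1245 per year.
Growing perpetuity (Gordon): PV = PMT₁ / (r − g) = 36,165 / (r − 0.0475) = CHF 469,675.32.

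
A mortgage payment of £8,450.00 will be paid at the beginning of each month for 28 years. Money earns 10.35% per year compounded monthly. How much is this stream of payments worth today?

This is an annuity due: 336 payments of £8,450.00 at the beginning of each month.
Periodic rate r = 0.1035/12 per month; n is counted in months.
PV = PMT × [(1 − (1+r)^−n)/r] × (1+r) = 8,450 × [1 − (1+r)^−336] / r × (1+r) = £932,998.33

£932,998.33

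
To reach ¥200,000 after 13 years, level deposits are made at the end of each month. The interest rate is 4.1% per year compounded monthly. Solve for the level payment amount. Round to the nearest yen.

Level ordinary annuity; solve FV = PMT × [((1+r)^n − 1)/r] for PMT.
Periodic rate r = 0.041/12 per month; n is counted in months.
With n = 156: PMT = 200,000 / ([((1+r)^n − 1)/r]) = ¥973

¥973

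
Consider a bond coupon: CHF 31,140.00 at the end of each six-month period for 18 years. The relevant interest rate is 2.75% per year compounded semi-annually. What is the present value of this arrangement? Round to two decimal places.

This is an ordinary annuity: 36 payments of CHF 31,140.00 at the end of each six-month period.
Periodic rate r = 0.0275/2 per half-year; n is counted in half-years.
PV = PMT × [(1 − (1+r)^−n)/r] = 31,140 × [1 − (1+r)^−36] / r = CHF 879,552.13

CHF 879,552.13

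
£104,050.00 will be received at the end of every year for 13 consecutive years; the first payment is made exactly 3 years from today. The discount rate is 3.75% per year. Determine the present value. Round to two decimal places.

Ordinary annuity of 13 payments, first payment at period 3.
Periodic rate r = 0.0375 per year.
The ordinary-annuity PV formula values the stream one period before the first payment (period 2); discount that back 2 periods:
PV₀ = 104,050 × [1 − (1+r)^−13] / r × (1+r)^−2 = £980,403.17

£980,403.17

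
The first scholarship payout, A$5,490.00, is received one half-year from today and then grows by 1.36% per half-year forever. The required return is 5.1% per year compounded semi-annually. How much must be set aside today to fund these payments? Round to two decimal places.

Periodic rate r = 0.051/2 per half-year.
Growing perpetuity (Gordon): PV = PMT₁ / (r − g) = 5,490 / (r − 0.0136) = A$461,344.54.

A$461,344.54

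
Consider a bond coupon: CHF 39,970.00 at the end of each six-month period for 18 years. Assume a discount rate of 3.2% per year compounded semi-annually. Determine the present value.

CHF 1,087,405.47

This is an ordinary annuity: 36 payments of CHF 39,970.00 at the end of each six-month period.
Periodic rate r = 0.032/2 per half-year; n is counted in half-years.
PV = PMT × [(1 − (1+r)^−n)/r] = 39,970 × [1 − (1+r)^−36] / r = CHF 1,087,405.47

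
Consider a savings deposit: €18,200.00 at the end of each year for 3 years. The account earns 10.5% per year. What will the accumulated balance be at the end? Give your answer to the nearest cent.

€60,533.65

This is an ordinary annuity: 3 deposits of €18,200.00 at the end of each year.
Periodic rate r = 0.105 per year.
FV = PMT × [((1+r)^n − 1)/r] = 18,200 × [(1+r)^3 − 1] / r = €60,533.65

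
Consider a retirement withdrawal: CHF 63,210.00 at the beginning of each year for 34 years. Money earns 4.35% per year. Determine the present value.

This is an annuity due: 34 payments of CHF 63,210.00 at the beginning of each year.
Periodic rate r = 0.0435 per year.
PV = PMT × [(1 − (1+r)^−n)/r] × (1+r) = 63,210 × [1 − (1+r)^−34] / r × (1+r) = CHF 1,159,824.91

CHF 1,159,824.91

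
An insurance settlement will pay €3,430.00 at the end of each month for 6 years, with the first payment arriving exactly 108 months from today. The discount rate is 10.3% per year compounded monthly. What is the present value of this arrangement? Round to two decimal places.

Ordinary annuity of 72 payments, first payment at period 108.
Periodic rate r = 0.103/12 per month; n is counted in months.
The ordinary-annuity PV formula values the stream one period before the first payment (period 107); discount that back 107 periods:
PV₀ = 3,430 × [1 − (1+r)^−72] / r × (1+r)^−107 = €73,589.29

€73,589.29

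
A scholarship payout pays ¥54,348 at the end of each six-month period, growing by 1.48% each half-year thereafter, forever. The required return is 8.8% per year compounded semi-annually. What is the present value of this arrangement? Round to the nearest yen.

¥1,861,233

Periodic rate r = 0.088/2 per half-year.
Growing perpetuity (Gordon): PV = PMT₁ / (r − g) = 54,348 / (r − 0.0148) = ¥1,861,233.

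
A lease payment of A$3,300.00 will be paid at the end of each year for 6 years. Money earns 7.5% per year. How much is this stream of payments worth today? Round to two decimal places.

This is an ordinary annuity: 6 payments of A$3,300.00 at the end of each year.
Periodic rate r = 0.075 per year.
PV = PMT × [(1 − (1+r)^−n)/r] = 3,300 × [1 − (1+r)^−6] / r = A$15,489.69

A$15,489.69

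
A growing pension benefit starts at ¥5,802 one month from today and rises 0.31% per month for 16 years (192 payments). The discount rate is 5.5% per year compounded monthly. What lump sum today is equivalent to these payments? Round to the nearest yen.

Periodic rate r = 0.055/12 per month; n is counted in months.
Growing ordinary annuity: PV = PMT₁ × [1 − ((1+g)/(1+r))^n] / (r − g) = 5,802 × [1 − ((1+0.0031)/(1+r))^192] / (r − 0.0031) = ¥966,190.

¥966,190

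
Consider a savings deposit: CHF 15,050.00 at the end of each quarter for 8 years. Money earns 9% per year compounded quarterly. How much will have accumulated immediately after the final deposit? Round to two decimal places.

CHF 694,375.58

This is an ordinary annuity: 32 deposits of CHF 15,050.00 at the end of each quarter.
Periodic rate r = 0.09/4 per quarter; n is counted in quarters.
FV = PMT × [((1+r)^n − 1)/r] = 15,050 × [(1+r)^32 − 1] / r = CHF 694,375.58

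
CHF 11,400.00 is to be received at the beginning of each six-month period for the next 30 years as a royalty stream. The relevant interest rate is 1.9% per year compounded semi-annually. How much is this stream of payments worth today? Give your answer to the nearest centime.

This is an annuity due: 60 payments of CHF 11,400.00 at the beginning of each six-month period.
Periodic rate r = 0.019/2 per half-year; n is counted in half-years.
PV = PMT × [(1 − (1+r)^−n)/r] × (1+r) = 11,400 × [1 − (1+r)^−60] / r × (1+r) = CHF 524,476.82

CHF 524,476.82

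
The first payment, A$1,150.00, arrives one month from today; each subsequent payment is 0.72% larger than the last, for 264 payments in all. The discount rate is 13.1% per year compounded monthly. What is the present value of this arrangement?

Periodic rate r = 0.131/12 per month; n is counted in months.
Growing ordinary annuity: PV = PMT₁ × [1 − ((1+g)/(1+r))^n] / (r − g) = 1,150 × [1 − ((1+0.0072)/(1+r))^264] / (r − 0.0072) = A$192,402.62.

A$192,402.62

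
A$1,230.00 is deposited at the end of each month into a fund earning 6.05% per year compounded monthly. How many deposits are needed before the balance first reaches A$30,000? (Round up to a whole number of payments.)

24 payments

Periodic rate r = 0.0605/12 per month; n is counted in months.
Ordinary annuity FV: 30,000 = 1,230 × [((1+r)^n − 1)/r].
(1+r)^n = 1 + 30,000 × r / 1,230, so n = ln(1 + 30,000·r/1,230) / ln(1+r) = 23.06.
Round up to a whole number of payments: n = 24.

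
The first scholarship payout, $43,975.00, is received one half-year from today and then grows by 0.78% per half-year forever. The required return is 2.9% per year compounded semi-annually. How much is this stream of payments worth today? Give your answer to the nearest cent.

$6,563,432.84

Periodic rate r = 0.029/2 per half-year.
Growing perpetuity (Gordon): PV = PMT₁ / (r − g) = 43,975 / (r − 0.0078) = $6,563,432.84.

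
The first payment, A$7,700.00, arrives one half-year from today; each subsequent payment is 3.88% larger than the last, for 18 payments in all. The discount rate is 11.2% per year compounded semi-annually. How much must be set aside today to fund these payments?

Periodic rate r = 0.112/2 per half-year; n is counted in half-years.
Growing ordinary annuity: PV = PMT₁ × [1 − ((1+g)/(1+r))^n] / (r − g) = 7,700 × [1 − ((1+0.0388)/(1+r))^18] / (r − 0.0388) = A$114,565.17.

A$114,565.17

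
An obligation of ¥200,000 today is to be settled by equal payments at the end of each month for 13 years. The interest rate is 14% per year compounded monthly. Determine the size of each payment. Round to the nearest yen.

Level ordinary annuity; solve PV = PMT × [(1 − (1+r)^−n)/r] for PMT.
Periodic rate r = 0.14/12 per month; n is counted in months.
With n = 156: PMT = 200,000 / ([(1 − (1+r)^−n)/r]) = ¥2,790

¥2,790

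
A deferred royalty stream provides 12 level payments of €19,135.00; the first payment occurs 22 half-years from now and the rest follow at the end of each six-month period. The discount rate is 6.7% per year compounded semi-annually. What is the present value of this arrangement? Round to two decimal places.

Ordinary annuity of 12 payments, first payment at period 22.
Periodic rate r = 0.067/2 per half-year; n is counted in half-years.
The ordinary-annuity PV formula values the stream one period before the first payment (period 21); discount that back 21 periods:
PV₀ = 19,135 × [1 − (1+r)^−12] / r × (1+r)^−21 = €93,385.07

€93,385.07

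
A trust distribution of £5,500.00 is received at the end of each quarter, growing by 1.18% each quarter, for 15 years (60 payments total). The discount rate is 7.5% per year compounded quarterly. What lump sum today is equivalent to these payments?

£266,558.14

Periodic rate r = 0.075/4 per quarter; n is counted in quarters.
Growing ordinary annuity: PV = PMT₁ × [1 − ((1+g)/(1+r))^n] / (r − g) = 5,500 × [1 − ((1+0.0118)/(1+r))^60] / (r − 0.0118) = £266,558.14.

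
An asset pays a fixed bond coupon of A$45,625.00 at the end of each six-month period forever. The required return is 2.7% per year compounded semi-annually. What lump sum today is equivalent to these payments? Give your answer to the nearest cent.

Periodic rate r = 0.027/2 per half-year.
Level perpetuity: PV = PMT / r = 45,625 / (0.027/2) = A$3,379,629.63.

A$3,379,629.63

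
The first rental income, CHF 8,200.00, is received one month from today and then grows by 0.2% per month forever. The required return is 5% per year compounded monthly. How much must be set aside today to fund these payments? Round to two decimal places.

Periodic rate r = 0.05/12 per month.
Growing perpetuity (Gordon): PV = PMT₁ / (r − g) = 8,200 / (r − 0.002) = CHF 3,784,615.38.

CHF 3,784,615.38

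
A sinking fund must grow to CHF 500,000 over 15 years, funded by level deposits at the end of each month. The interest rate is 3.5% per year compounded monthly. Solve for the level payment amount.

Level ordinary annuity; solve FV = PMT × [((1+r)^n − 1)/r] for PMT.
Periodic rate r = 0.035/12 per month; n is counted in months.
With n = 180: PMT = 500,000 / ([((1+r)^n − 1)/r]) = CHF 2,116.08

CHF 2,116.08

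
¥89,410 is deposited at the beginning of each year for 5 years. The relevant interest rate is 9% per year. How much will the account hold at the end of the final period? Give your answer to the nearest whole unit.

This is an annuity due: 5 deposits of ¥89,410 at the beginning of each year.
Periodic rate r = 0.09 per year.
FV = PMT × [((1+r)^n − 1)/r] × (1+r) = 89,410 × [(1+r)^5 − 1] / r × (1+r) = ¥583,251

¥583,251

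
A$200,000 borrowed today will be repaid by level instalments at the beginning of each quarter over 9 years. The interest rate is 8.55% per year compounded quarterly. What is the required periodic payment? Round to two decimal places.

A$7,853.02

Level annuity due; solve PV = PMT × [(1 − (1+r)^−n)/r] × (1+r) for PMT.
Periodic rate r = 0.0855/4 per quarter; n is counted in quarters.
With n = 36: PMT = 200,000 / ([(1 − (1+r)^−n)/r] × (1+r)) = A$7,853.02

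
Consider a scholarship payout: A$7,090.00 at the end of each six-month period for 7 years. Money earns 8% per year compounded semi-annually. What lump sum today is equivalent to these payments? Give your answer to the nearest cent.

This is an ordinary annuity: 14 payments of A$7,090.00 at the end of each six-month period.
Periodic rate r = 0.08/2 per half-year; n is counted in half-years.
PV = PMT × [(1 − (1+r)^−n)/r] = 7,090 × [1 − (1+r)^−14] / r = A$74,892.54

A$74,892.54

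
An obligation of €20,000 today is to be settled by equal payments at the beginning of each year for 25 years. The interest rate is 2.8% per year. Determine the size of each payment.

€1,092.52

Level annuity due; solve PV = PMT × [(1 − (1+r)^−n)/r] × (1+r) for PMT.
Periodic rate r = 0.028 per year.
With n = 25: PMT = 20,000 / ([(1 − (1+r)^−n)/r] × (1+r)) = €1,092.52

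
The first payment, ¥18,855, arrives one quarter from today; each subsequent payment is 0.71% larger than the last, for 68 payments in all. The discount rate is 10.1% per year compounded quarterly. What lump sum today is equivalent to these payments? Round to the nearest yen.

Periodic rate r = 0.101/4 per quarter; n is counted in quarters.
Growing ordinary annuity: PV = PMT₁ × [1 − ((1+g)/(1+r))^n] / (r − g) = 18,855 × [1 − ((1+0.0071)/(1+r))^68] / (r − 0.0071) = ¥730,480.

¥730,480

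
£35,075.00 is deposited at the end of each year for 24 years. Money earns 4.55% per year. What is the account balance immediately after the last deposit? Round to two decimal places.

£1,471,779.52

This is an ordinary annuity: 24 deposits of £35,075.00 at the end of each year.
Periodic rate r = 0.0455 per year.
FV = PMT × [((1+r)^n − 1)/r] = 35,075 × [(1+r)^24 − 1] / r = £1,471,779.52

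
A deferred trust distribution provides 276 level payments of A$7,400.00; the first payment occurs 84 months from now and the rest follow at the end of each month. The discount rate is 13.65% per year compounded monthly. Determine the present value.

A$243,214.06

Ordinary annuity of 276 payments, first payment at period 84.
Periodic rate r = 0.1365/12 per month; n is counted in months.
The ordinary-annuity PV formula values the stream one period before the first payment (period 83); discount that back 83 periods:
PV₀ = 7,400 × [1 − (1+r)^−276] / r × (1+r)^−83 = A$243,214.06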